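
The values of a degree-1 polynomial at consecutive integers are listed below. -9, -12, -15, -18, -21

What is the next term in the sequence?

First differences: -3, -3, -3, -3
The first differences are constant (-3).
-21 − 3 = -24

-24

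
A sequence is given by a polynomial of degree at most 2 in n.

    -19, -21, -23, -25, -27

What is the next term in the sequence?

-29

First differences: -2 , -2 , -2 , -2
The first differences are constant (-2).
-27 − 2 = -29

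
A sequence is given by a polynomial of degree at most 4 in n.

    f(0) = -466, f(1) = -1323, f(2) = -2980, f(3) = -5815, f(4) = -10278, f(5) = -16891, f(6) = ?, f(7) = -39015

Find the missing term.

-26248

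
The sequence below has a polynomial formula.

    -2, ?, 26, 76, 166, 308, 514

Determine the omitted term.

4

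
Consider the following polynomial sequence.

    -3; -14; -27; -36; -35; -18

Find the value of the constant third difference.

6

Δ: -11, -13, -9, 1, 17
Δ²: -2, 4, 10, 16
Δ³: 6, 6, 6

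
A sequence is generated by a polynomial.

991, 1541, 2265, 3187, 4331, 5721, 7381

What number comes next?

9335

Δ: 550  724  922  1144  1390  1660
Δ²: 174  198  222  246  270
Δ³: 24  24  24  24
Constant third difference = 24, so extend:
270 + 24 = 294;  1660 + 294 = 1954;  7381 + 1954 = 9335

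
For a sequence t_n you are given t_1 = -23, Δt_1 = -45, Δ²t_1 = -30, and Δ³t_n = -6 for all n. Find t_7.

Build the table forward from the leading diagonal:
D3: -6, -6, -6, -6, -6, -6, -6
D2: -30, -36, -42, -48, -54, -60, -66
D1: -45, -75, -111, -153, -201, -255, -315
t: -23, -68, -143, -254, -407, -608, -863

-863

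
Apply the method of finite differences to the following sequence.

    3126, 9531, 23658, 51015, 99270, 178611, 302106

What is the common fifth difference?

360

Δ: 6405, 14127, 27357, 48255, 79341, 123495
Δ²: 7722, 13230, 20898, 31086, 44154
Δ³: 5508, 7668, 10188, 13068
Δ⁴: 2160, 2520, 2880
Δ⁵: 360, 360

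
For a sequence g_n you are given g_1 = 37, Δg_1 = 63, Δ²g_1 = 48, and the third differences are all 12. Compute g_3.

211

Build the table forward from the leading diagonal:
D3: 12  12  12
D2: 48  60  72
D1: 63  111  171
g: 37  100  211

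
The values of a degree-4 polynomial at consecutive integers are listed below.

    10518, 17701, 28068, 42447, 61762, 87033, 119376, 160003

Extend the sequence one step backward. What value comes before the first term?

5787

7183  10367  14379  19315  25271  32343  40627
3184  4012  4936  5956  7072  8284
828  924  1020  1116  1212
96  96  96  96
The fourth differences are constant at 96.
Work back: 828 − 96 = 732;  3184 − 732 = 2452;  7183 − 2452 = 4731;  10518 − 4731 = 5787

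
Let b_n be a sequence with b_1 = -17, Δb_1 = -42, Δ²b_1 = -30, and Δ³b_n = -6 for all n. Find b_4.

Build the table forward from the leading diagonal:
Third differences: -6  -6  -6  -6
Second differences: -30  -36  -42  -48
First differences: -42  -72  -108  -150
b: -17  -59  -131  -239

-239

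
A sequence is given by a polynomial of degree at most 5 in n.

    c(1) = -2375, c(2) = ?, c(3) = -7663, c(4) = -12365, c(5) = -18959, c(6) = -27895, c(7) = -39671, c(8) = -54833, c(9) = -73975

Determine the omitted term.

-4451

Using the last 7 terms:
Δ: -4702, -6594, -8936, -11776, -15162, -19142
Δ²: -1892, -2342, -2840, -3386, -3980
Δ³: -450, -498, -546, -594
Δ⁴: -48, -48, -48
Constant fourth difference = -48.
Extend backward: -450 + 48 = -402;  -1892 + 402 = -1490;  -4702 + 1490 = -3212;  -7663 + 3212 = -4451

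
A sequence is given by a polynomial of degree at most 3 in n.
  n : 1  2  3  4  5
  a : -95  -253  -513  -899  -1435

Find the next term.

-2145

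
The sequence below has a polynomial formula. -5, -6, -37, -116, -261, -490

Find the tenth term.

-1, -31, -79, -145, -229
-30, -48, -66, -84
-18, -18, -18
Third differences constant at -18.
-84 − 18 = -102;  -229 − 102 = -331;  -490 − 331 = -821
-102 − 18 = -120;  -331 − 120 = -451;  -821 − 451 = -1272
-120 − 18 = -138;  -451 − 138 = -589;  -1272 − 589 = -1861
-138 − 18 = -156;  -589 − 156 = -745;  -1861 − 745 = -2606

-2606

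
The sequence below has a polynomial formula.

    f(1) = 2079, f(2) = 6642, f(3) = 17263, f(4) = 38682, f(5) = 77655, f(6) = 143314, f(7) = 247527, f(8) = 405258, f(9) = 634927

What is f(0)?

4563, 10621, 21419, 38973, 65659, 104213, 157731, 229669
6058, 10798, 17554, 26686, 38554, 53518, 71938
4740, 6756, 9132, 11868, 14964, 18420
2016, 2376, 2736, 3096, 3456
360, 360, 360, 360
The fifth differences are constant at 360.
Work back: 2016 − 360 = 1656;  4740 − 1656 = 3084;  6058 − 3084 = 2974;  4563 − 2974 = 1589;  2079 − 1589 = 490

490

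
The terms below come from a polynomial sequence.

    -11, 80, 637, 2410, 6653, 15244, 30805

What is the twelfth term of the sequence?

372130

91, 557, 1773, 4243, 8591, 15561
466, 1216, 2470, 4348, 6970
750, 1254, 1878, 2622
504, 624, 744
120, 120
Fifth differences constant at 120.
744 + 120 = 864;  2622 + 864 = 3486;  6970 + 3486 = 10456;  15561 + 10456 = 26017;  30805 + 26017 = 56822
864 + 120 = 984;  3486 + 984 = 4470;  10456 + 4470 = 14926;  26017 + 14926 = 40943;  56822 + 40943 = 97765
984 + 120 = 1104;  4470 + 1104 = 5574;  14926 + 5574 = 20500;  40943 + 20500 = 61443;  97765 + 61443 = 159208
1104 + 120 = 1224;  5574 + 1224 = 6798;  20500 + 6798 = 27298;  61443 + 27298 = 88741;  159208 + 88741 = 247949
1224 + 120 = 1344;  6798 + 1344 = 8142;  27298 + 8142 = 35440;  88741 + 35440 = 124181;  247949 + 124181 = 372130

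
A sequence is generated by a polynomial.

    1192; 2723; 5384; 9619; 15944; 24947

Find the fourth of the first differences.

6325

D1: 1531, 2661, 4235, 6325, 9003
D2: 1130, 1574, 2090, 2678
D3: 444, 516, 588
D4: 72, 72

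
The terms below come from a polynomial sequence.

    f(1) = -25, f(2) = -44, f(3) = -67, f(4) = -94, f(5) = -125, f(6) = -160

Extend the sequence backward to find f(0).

D1: -19  -23  -27  -31  -35
D2: -4  -4  -4  -4
The second differences are constant at -4.
Work back: -19 + 4 = -15;  -25 + 15 = -10

-10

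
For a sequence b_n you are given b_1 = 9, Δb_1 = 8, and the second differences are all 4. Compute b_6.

89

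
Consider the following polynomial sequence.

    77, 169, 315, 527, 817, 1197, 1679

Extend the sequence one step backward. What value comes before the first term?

D1: 92  146  212  290  380  482
D2: 54  66  78  90  102
D3: 12  12  12  12
The third differences are constant at 12.
Work back: 54 − 12 = 42;  92 − 42 = 50;  77 − 50 = 27

27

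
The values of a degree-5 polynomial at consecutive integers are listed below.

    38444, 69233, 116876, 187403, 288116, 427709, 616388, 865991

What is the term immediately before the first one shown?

19631

First differences: 30789  47643  70527  100713  139593  188679  249603
Second differences: 16854  22884  30186  38880  49086  60924
Third differences: 6030  7302  8694  10206  11838
Fourth differences: 1272  1392  1512  1632
Fifth differences: 120  120  120
The fifth differences are constant at 120.
Work back: 1272 − 120 = 1152;  6030 − 1152 = 4878;  16854 − 4878 = 11976;  30789 − 11976 = 18813;  38444 − 18813 = 19631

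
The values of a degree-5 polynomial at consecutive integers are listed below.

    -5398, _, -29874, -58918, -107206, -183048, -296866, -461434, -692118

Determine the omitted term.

Using the last 7 terms:
Δ: -29044  -48288  -75842  -113818  -164568  -230684
Δ²: -19244  -27554  -37976  -50750  -66116
Δ³: -8310  -10422  -12774  -15366
Δ⁴: -2112  -2352  -2592
Δ⁵: -240  -240
Constant fifth difference = -240.
Extend backward: -2112 + 240 = -1872;  -8310 + 1872 = -6438;  -19244 + 6438 = -12806;  -29044 + 12806 = -16238;  -29874 + 16238 = -13636

-13636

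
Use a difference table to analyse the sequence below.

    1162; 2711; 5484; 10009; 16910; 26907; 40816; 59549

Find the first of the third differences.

528

First differences: 1549, 2773, 4525, 6901, 9997, 13909, 18733
Second differences: 1224, 1752, 2376, 3096, 3912, 4824
Third differences: 528, 624, 720, 816, 912
Fourth differences: 96, 96, 96, 96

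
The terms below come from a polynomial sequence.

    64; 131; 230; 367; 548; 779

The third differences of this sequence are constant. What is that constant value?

6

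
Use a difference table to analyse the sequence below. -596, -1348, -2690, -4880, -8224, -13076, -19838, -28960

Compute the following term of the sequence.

-40940

Δ: -752, -1342, -2190, -3344, -4852, -6762, -9122
Δ²: -590, -848, -1154, -1508, -1910, -2360
Δ³: -258, -306, -354, -402, -450
Δ⁴: -48, -48, -48, -48
Fourth differences constant at -48.
-450 − 48 = -498;  -2360 − 498 = -2858;  -9122 − 2858 = -11980;  -28960 − 11980 = -40940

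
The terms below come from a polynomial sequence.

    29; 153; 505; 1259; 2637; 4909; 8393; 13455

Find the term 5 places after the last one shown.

78605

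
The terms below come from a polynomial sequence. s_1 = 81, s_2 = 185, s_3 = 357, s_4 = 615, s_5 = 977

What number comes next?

1461

First differences: 104, 172, 258, 362
Second differences: 68, 86, 104
Third differences: 18, 18
Constant third difference = 18, so extend:
104 + 18 = 122;  362 + 122 = 484;  977 + 484 = 1461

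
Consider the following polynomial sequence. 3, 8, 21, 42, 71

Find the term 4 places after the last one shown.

First differences: 5, 13, 21, 29
Second differences: 8, 8, 8
Constant second difference = 8, so extend:
29 + 8 = 37;  71 + 37 = 108
37 + 8 = 45;  108 + 45 = 153
45 + 8 = 53;  153 + 53 = 206
53 + 8 = 61;  206 + 61 = 267

267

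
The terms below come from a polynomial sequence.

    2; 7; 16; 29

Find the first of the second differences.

D1: 5, 9, 13
D2: 4, 4

4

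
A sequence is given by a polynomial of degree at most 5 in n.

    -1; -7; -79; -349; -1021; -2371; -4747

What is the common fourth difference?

-72

First differences: -6, -72, -270, -672, -1350, -2376
Second differences: -66, -198, -402, -678, -1026
Third differences: -132, -204, -276, -348
Fourth differences: -72, -72, -72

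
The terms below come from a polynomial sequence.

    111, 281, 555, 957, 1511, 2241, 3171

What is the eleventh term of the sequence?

9371

D1: 170 , 274 , 402 , 554 , 730 , 930
D2: 104 , 128 , 152 , 176 , 200
D3: 24 , 24 , 24 , 24
The third differences are constant (24).
200 + 24 = 224;  930 + 224 = 1154;  3171 + 1154 = 4325
224 + 24 = 248;  1154 + 248 = 1402;  4325 + 1402 = 5727
248 + 24 = 272;  1402 + 272 = 1674;  5727 + 1674 = 7401
272 + 24 = 296;  1674 + 296 = 1970;  7401 + 1970 = 9371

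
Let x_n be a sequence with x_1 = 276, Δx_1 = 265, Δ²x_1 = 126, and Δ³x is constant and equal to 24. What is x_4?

1473

Build the table forward from the leading diagonal:
Third differences: 24  24  24  24
Second differences: 126  150  174  198
First differences: 265  391  541  715
x: 276  541  932  1473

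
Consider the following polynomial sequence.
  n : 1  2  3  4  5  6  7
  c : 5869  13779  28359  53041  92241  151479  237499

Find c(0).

2061

Δ: 7910  14580  24682  39200  59238  86020
Δ²: 6670  10102  14518  20038  26782
Δ³: 3432  4416  5520  6744
Δ⁴: 984  1104  1224
Δ⁵: 120  120
The fifth differences are constant at 120.
Work back: 984 − 120 = 864;  3432 − 864 = 2568;  6670 − 2568 = 4102;  7910 − 4102 = 3808;  5869 − 3808 = 2061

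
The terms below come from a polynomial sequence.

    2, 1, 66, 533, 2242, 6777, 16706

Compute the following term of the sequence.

35821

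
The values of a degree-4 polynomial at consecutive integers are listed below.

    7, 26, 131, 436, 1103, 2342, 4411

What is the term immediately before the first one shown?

8

D1: 19  105  305  667  1239  2069
D2: 86  200  362  572  830
D3: 114  162  210  258
D4: 48  48  48
The fourth differences are constant at 48.
Work back: 114 − 48 = 66;  86 − 66 = 20;  19 − 20 = -1;  7 + 1 = 8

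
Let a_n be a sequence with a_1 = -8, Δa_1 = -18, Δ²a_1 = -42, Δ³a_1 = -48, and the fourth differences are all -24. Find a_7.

Build the table forward from the leading diagonal:
D4: -24, -24, -24, -24, -24, -24, -24
D3: -48, -72, -96, -120, -144, -168, -192
D2: -42, -90, -162, -258, -378, -522, -690
D1: -18, -60, -150, -312, -570, -948, -1470
a: -8, -26, -86, -236, -548, -1118, -2066

-2066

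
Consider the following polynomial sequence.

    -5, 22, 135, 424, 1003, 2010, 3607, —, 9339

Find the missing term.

5980

Using the first 7 terms:
First differences: 27  113  289  579  1007  1597
Second differences: 86  176  290  428  590
Third differences: 90  114  138  162
Fourth differences: 24  24  24
Constant fourth difference = 24.
Extend forward: 162 + 24 = 186;  590 + 186 = 776;  1597 + 776 = 2373;  3607 + 2373 = 5980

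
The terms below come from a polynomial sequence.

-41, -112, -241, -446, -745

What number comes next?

-1156

D1: -71  -129  -205  -299
D2: -58  -76  -94
D3: -18  -18
Third differences constant at -18.
-94 − 18 = -112;  -299 − 112 = -411;  -745 − 411 = -1156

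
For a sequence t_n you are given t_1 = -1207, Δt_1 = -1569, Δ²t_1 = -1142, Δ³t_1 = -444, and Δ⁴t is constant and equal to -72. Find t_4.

-9784

Build the table forward from the leading diagonal:
Δ⁴: -72  -72  -72  -72
Δ³: -444  -516  -588  -660
Δ²: -1142  -1586  -2102  -2690
Δ: -1569  -2711  -4297  -6399
t: -1207  -2776  -5487  -9784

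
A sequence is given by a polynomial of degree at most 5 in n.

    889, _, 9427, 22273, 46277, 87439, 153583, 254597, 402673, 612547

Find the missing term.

3323

Using the last 8 terms:
D1: 12846, 24004, 41162, 66144, 101014, 148076, 209874
D2: 11158, 17158, 24982, 34870, 47062, 61798
D3: 6000, 7824, 9888, 12192, 14736
D4: 1824, 2064, 2304, 2544
D5: 240, 240, 240
Constant fifth difference = 240.
Extend backward: 1824 − 240 = 1584;  6000 − 1584 = 4416;  11158 − 4416 = 6742;  12846 − 6742 = 6104;  9427 − 6104 = 3323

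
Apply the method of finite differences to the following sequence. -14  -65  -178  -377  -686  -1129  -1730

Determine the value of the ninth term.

-3502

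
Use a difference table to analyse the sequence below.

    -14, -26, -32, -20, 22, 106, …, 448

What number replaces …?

Using the first 6 terms:
First differences: -12, -6, 12, 42, 84
Second differences: 6, 18, 30, 42
Third differences: 12, 12, 12
Constant third difference = 12.
Extend forward: 42 + 12 = 54;  84 + 54 = 138;  106 + 138 = 244

244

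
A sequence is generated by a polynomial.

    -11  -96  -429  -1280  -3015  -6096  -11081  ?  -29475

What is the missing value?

-18624

Using the first 7 terms:
First differences: -85  -333  -851  -1735  -3081  -4985
Second differences: -248  -518  -884  -1346  -1904
Third differences: -270  -366  -462  -558
Fourth differences: -96  -96  -96
Constant fourth difference = -96.
Extend forward: -558 − 96 = -654;  -1904 − 654 = -2558;  -4985 − 2558 = -7543;  -11081 − 7543 = -18624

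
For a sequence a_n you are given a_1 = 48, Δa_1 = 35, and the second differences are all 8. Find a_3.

126

Build the table forward from the leading diagonal:
D2: 8, 8, 8
D1: 35, 43, 51
a: 48, 83, 126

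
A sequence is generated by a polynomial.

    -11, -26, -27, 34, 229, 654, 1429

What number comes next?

2698

D1: -15 , -1 , 61 , 195 , 425 , 775
D2: 14 , 62 , 134 , 230 , 350
D3: 48 , 72 , 96 , 120
D4: 24 , 24 , 24
Constant fourth difference = 24, so extend:
120 + 24 = 144;  350 + 144 = 494;  775 + 494 = 1269;  1429 + 1269 = 2698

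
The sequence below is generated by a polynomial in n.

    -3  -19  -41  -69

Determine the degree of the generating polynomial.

2

-16, -22, -28
-6, -6
The second differences are constant, so the polynomial has degree 2.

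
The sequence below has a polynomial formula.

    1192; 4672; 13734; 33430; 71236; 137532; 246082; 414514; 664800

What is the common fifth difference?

480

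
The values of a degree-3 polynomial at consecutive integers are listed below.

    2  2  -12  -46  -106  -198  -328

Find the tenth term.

Δ: 0, -14, -34, -60, -92, -130
Δ²: -14, -20, -26, -32, -38
Δ³: -6, -6, -6, -6
Third differences constant at -6.
-38 − 6 = -44;  -130 − 44 = -174;  -328 − 174 = -502
-44 − 6 = -50;  -174 − 50 = -224;  -502 − 224 = -726
-50 − 6 = -56;  -224 − 56 = -280;  -726 − 280 = -1006

-1006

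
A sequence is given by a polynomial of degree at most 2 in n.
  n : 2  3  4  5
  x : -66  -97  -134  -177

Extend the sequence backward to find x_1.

-41

Δ: -31, -37, -43
Δ²: -6, -6
The second differences are constant at -6.
Work back: -31 + 6 = -25;  -66 + 25 = -41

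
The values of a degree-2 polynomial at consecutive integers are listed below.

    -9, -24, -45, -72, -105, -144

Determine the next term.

-189

Δ: -15, -21, -27, -33, -39
Δ²: -6, -6, -6, -6
Second differences constant at -6.
-39 − 6 = -45;  -144 − 45 = -189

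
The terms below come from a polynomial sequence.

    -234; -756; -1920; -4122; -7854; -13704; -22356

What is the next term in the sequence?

First differences: -522, -1164, -2202, -3732, -5850, -8652
Second differences: -642, -1038, -1530, -2118, -2802
Third differences: -396, -492, -588, -684
Fourth differences: -96, -96, -96
Constant fourth difference = -96, so extend:
-684 − 96 = -780;  -2802 − 780 = -3582;  -8652 − 3582 = -12234;  -22356 − 12234 = -34590

-34590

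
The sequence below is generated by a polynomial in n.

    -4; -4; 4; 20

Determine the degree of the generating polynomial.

First differences: 0, 8, 16
Second differences: 8, 8
The second differences are constant, so the polynomial has degree 2.

2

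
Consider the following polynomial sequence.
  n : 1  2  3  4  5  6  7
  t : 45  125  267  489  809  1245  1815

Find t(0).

Δ: 80, 142, 222, 320, 436, 570
Δ²: 62, 80, 98, 116, 134
Δ³: 18, 18, 18, 18
The third differences are constant at 18.
Work back: 62 − 18 = 44;  80 − 44 = 36;  45 − 36 = 9

9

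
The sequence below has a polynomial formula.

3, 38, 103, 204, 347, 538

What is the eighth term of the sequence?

1088

35, 65, 101, 143, 191
30, 36, 42, 48
6, 6, 6
The third differences are constant (6).
48 + 6 = 54;  191 + 54 = 245;  538 + 245 = 783
54 + 6 = 60;  245 + 60 = 305;  783 + 305 = 1088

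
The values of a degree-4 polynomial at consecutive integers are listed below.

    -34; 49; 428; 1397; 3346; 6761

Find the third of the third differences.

First differences: 83, 379, 969, 1949, 3415
Second differences: 296, 590, 980, 1466
Third differences: 294, 390, 486
Fourth differences: 96, 96

486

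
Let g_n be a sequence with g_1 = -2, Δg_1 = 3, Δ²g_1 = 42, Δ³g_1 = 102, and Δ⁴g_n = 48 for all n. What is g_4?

235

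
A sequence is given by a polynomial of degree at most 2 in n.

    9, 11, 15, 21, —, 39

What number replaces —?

Using the first 4 terms:
First differences: 2  4  6
Second differences: 2  2
Constant second difference = 2.
Extend forward: 6 + 2 = 8;  21 + 8 = 29

29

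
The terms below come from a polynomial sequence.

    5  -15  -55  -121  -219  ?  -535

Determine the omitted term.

-355

Using the first 5 terms:
Δ: -20, -40, -66, -98
Δ²: -20, -26, -32
Δ³: -6, -6
Constant third difference = -6.
Extend forward: -32 − 6 = -38;  -98 − 38 = -136;  -219 − 136 = -355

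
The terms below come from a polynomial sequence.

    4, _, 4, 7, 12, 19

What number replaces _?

3

Using the last 4 terms:
Δ: 3  5  7
Δ²: 2  2
Constant second difference = 2.
Extend backward: 3 − 2 = 1;  4 − 1 = 3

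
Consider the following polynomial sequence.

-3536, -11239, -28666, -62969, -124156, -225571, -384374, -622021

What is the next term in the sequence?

D1: -7703 , -17427 , -34303 , -61187 , -101415 , -158803 , -237647
D2: -9724 , -16876 , -26884 , -40228 , -57388 , -78844
D3: -7152 , -10008 , -13344 , -17160 , -21456
D4: -2856 , -3336 , -3816 , -4296
D5: -480 , -480 , -480
Constant fifth difference = -480, so extend:
-4296 − 480 = -4776;  -21456 − 4776 = -26232;  -78844 − 26232 = -105076;  -237647 − 105076 = -342723;  -622021 − 342723 = -964744

-964744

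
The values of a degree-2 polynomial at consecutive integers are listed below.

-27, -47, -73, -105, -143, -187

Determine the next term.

-237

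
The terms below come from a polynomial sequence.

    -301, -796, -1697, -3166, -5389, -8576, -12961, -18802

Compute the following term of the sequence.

-26381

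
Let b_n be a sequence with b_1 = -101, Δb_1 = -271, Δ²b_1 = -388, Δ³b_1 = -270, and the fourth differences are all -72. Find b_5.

Build the table forward from the leading diagonal:
Δ⁴: -72, -72, -72, -72, -72
Δ³: -270, -342, -414, -486, -558
Δ²: -388, -658, -1000, -1414, -1900
Δ: -271, -659, -1317, -2317, -3731
b: -101, -372, -1031, -2348, -4665

-4665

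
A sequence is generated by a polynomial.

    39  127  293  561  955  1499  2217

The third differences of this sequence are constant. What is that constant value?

24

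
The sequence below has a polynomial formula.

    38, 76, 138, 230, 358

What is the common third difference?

6

Δ: 38, 62, 92, 128
Δ²: 24, 30, 36
Δ³: 6, 6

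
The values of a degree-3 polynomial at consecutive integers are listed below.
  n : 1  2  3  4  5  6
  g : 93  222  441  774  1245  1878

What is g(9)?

4989

D1: 129  219  333  471  633
D2: 90  114  138  162
D3: 24  24  24
Third differences constant at 24.
162 + 24 = 186;  633 + 186 = 819;  1878 + 819 = 2697
186 + 24 = 210;  819 + 210 = 1029;  2697 + 1029 = 3726
210 + 24 = 234;  1029 + 234 = 1263;  3726 + 1263 = 4989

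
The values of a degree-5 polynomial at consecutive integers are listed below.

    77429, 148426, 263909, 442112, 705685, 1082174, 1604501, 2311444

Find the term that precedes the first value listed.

D1: 70997, 115483, 178203, 263573, 376489, 522327, 706943
D2: 44486, 62720, 85370, 112916, 145838, 184616
D3: 18234, 22650, 27546, 32922, 38778
D4: 4416, 4896, 5376, 5856
D5: 480, 480, 480
The fifth differences are constant at 480.
Work back: 4416 − 480 = 3936;  18234 − 3936 = 14298;  44486 − 14298 = 30188;  70997 − 30188 = 40809;  77429 − 40809 = 36620

36620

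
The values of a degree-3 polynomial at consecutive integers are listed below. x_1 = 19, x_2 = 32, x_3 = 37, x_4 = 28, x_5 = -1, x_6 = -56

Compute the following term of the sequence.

Δ: 13  5  -9  -29  -55
Δ²: -8  -14  -20  -26
Δ³: -6  -6  -6
Constant third difference = -6, so extend:
-26 − 6 = -32;  -55 − 32 = -87;  -56 − 87 = -143

-143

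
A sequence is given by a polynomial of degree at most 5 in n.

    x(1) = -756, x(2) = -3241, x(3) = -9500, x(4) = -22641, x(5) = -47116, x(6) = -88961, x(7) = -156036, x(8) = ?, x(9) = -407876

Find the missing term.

-258265

Using the first 7 terms:
D1: -2485  -6259  -13141  -24475  -41845  -67075
D2: -3774  -6882  -11334  -17370  -25230
D3: -3108  -4452  -6036  -7860
D4: -1344  -1584  -1824
D5: -240  -240
Constant fifth difference = -240.
Extend forward: -1824 − 240 = -2064;  -7860 − 2064 = -9924;  -25230 − 9924 = -35154;  -67075 − 35154 = -102229;  -156036 − 102229 = -258265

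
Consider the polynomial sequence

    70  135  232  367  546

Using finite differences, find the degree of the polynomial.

3

65, 97, 135, 179
32, 38, 44
6, 6
The third differences are constant, so the polynomial has degree 3.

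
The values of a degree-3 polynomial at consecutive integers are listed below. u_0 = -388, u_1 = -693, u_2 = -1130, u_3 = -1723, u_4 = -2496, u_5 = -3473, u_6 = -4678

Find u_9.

-9901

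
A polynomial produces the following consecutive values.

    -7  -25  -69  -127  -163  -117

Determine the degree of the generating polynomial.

4

-18, -44, -58, -36, 46
-26, -14, 22, 82
12, 36, 60
24, 24
The fourth differences are constant, so the polynomial has degree 4.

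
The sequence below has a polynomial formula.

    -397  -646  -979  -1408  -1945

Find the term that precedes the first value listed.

-220

-249, -333, -429, -537
-84, -96, -108
-12, -12
The third differences are constant at -12.
Work back: -84 + 12 = -72;  -249 + 72 = -177;  -397 + 177 = -220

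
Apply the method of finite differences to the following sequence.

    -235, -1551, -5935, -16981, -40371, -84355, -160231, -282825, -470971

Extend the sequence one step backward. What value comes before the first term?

-1316  -4384  -11046  -23390  -43984  -75876  -122594  -188146
-3068  -6662  -12344  -20594  -31892  -46718  -65552
-3594  -5682  -8250  -11298  -14826  -18834
-2088  -2568  -3048  -3528  -4008
-480  -480  -480  -480
The fifth differences are constant at -480.
Work back: -2088 + 480 = -1608;  -3594 + 1608 = -1986;  -3068 + 1986 = -1082;  -1316 + 1082 = -234;  -235 + 234 = -1

-1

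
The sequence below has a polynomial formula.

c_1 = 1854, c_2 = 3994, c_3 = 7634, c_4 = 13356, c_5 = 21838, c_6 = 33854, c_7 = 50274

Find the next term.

First differences: 2140 , 3640 , 5722 , 8482 , 12016 , 16420
Second differences: 1500 , 2082 , 2760 , 3534 , 4404
Third differences: 582 , 678 , 774 , 870
Fourth differences: 96 , 96 , 96
Constant fourth difference = 96, so extend:
870 + 96 = 966;  4404 + 966 = 5370;  16420 + 5370 = 21790;  50274 + 21790 = 72064

72064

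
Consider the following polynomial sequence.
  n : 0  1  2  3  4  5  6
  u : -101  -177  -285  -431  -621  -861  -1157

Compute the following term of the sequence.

-1515

D1: -76, -108, -146, -190, -240, -296
D2: -32, -38, -44, -50, -56
D3: -6, -6, -6, -6
Constant third difference = -6, so extend:
-56 − 6 = -62;  -296 − 62 = -358;  -1157 − 358 = -1515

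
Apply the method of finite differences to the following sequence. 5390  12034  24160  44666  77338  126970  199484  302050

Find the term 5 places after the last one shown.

1619090

D1: 6644 , 12126 , 20506 , 32672 , 49632 , 72514 , 102566
D2: 5482 , 8380 , 12166 , 16960 , 22882 , 30052
D3: 2898 , 3786 , 4794 , 5922 , 7170
D4: 888 , 1008 , 1128 , 1248
D5: 120 , 120 , 120
The fifth differences are constant (120).
1248 + 120 = 1368;  7170 + 1368 = 8538;  30052 + 8538 = 38590;  102566 + 38590 = 141156;  302050 + 141156 = 443206
1368 + 120 = 1488;  8538 + 1488 = 10026;  38590 + 10026 = 48616;  141156 + 48616 = 189772;  443206 + 189772 = 632978
1488 + 120 = 1608;  10026 + 1608 = 11634;  48616 + 11634 = 60250;  189772 + 60250 = 250022;  632978 + 250022 = 883000
1608 + 120 = 1728;  11634 + 1728 = 13362;  60250 + 13362 = 73612;  250022 + 73612 = 323634;  883000 + 323634 = 1206634
1728 + 120 = 1848;  13362 + 1848 = 15210;  73612 + 15210 = 88822;  323634 + 88822 = 412456;  1206634 + 412456 = 1619090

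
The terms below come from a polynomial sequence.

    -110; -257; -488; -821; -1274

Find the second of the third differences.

-18

First differences: -147, -231, -333, -453
Second differences: -84, -102, -120
Third differences: -18, -18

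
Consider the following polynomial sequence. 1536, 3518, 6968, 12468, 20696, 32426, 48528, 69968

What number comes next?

D1: 1982, 3450, 5500, 8228, 11730, 16102, 21440
D2: 1468, 2050, 2728, 3502, 4372, 5338
D3: 582, 678, 774, 870, 966
D4: 96, 96, 96, 96
Fourth differences constant at 96.
966 + 96 = 1062;  5338 + 1062 = 6400;  21440 + 6400 = 27840;  69968 + 27840 = 97808

97808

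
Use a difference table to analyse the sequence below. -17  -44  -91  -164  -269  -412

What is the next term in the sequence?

-599

-27 , -47 , -73 , -105 , -143
-20 , -26 , -32 , -38
-6 , -6 , -6
The third differences are constant (-6).
-38 − 6 = -44;  -143 − 44 = -187;  -412 − 187 = -599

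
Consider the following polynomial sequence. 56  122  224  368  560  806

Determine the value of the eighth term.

1484

66, 102, 144, 192, 246
36, 42, 48, 54
6, 6, 6
Third differences constant at 6.
54 + 6 = 60;  246 + 60 = 306;  806 + 306 = 1112
60 + 6 = 66;  306 + 66 = 372;  1112 + 372 = 1484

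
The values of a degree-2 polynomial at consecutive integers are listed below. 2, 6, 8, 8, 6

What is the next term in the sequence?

2

First differences: 4  2  0  -2
Second differences: -2  -2  -2
The second differences are constant (-2).
-2 − 2 = -4;  6 − 4 = 2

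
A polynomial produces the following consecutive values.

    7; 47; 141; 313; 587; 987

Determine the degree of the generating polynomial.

3

40, 94, 172, 274, 400
54, 78, 102, 126
24, 24, 24
The third differences are constant, so the polynomial has degree 3.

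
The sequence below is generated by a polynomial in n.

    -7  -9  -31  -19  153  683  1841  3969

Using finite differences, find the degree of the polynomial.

4

First differences: -2, -22, 12, 172, 530, 1158, 2128
Second differences: -20, 34, 160, 358, 628, 970
Third differences: 54, 126, 198, 270, 342
Fourth differences: 72, 72, 72, 72
The fourth differences are constant, so the polynomial has degree 4.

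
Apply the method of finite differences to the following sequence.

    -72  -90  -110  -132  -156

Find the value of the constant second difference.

-2

First differences: -18, -20, -22, -24
Second differences: -2, -2, -2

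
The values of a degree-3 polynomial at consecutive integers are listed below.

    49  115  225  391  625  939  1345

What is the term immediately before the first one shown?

15

Δ: 66  110  166  234  314  406
Δ²: 44  56  68  80  92
Δ³: 12  12  12  12
The third differences are constant at 12.
Work back: 44 − 12 = 32;  66 − 32 = 34;  49 − 34 = 15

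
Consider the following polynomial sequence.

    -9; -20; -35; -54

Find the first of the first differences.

D1: -11, -15, -19
D2: -4, -4

-11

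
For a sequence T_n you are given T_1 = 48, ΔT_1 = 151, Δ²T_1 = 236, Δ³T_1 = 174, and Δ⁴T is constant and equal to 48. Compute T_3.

Build the table forward from the leading diagonal:
Δ⁴: 48, 48, 48
Δ³: 174, 222, 270
Δ²: 236, 410, 632
Δ: 151, 387, 797
T: 48, 199, 586

586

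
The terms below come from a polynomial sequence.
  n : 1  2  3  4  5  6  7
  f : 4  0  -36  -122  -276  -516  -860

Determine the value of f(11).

D1: -4  -36  -86  -154  -240  -344
D2: -32  -50  -68  -86  -104
D3: -18  -18  -18  -18
The third differences are constant (-18).
-104 − 18 = -122;  -344 − 122 = -466;  -860 − 466 = -1326
-122 − 18 = -140;  -466 − 140 = -606;  -1326 − 606 = -1932
-140 − 18 = -158;  -606 − 158 = -764;  -1932 − 764 = -2696
-158 − 18 = -176;  -764 − 176 = -940;  -2696 − 940 = -3636

-3636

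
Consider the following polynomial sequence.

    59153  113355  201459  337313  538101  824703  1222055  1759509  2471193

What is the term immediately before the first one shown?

27981

Δ: 54202, 88104, 135854, 200788, 286602, 397352, 537454, 711684
Δ²: 33902, 47750, 64934, 85814, 110750, 140102, 174230
Δ³: 13848, 17184, 20880, 24936, 29352, 34128
Δ⁴: 3336, 3696, 4056, 4416, 4776
Δ⁵: 360, 360, 360, 360
The fifth differences are constant at 360.
Work back: 3336 − 360 = 2976;  13848 − 2976 = 10872;  33902 − 10872 = 23030;  54202 − 23030 = 31172;  59153 − 31172 = 27981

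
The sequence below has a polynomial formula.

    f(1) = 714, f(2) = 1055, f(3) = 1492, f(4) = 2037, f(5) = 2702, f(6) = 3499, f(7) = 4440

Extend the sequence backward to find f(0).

First differences: 341  437  545  665  797  941
Second differences: 96  108  120  132  144
Third differences: 12  12  12  12
The third differences are constant at 12.
Work back: 96 − 12 = 84;  341 − 84 = 257;  714 − 257 = 457

457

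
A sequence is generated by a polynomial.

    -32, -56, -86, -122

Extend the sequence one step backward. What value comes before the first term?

-14

First differences: -24, -30, -36
Second differences: -6, -6
The second differences are constant at -6.
Work back: -24 + 6 = -18;  -32 + 18 = -14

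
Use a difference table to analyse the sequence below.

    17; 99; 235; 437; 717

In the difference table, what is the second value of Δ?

136

Δ: 82, 136, 202, 280
Δ²: 54, 66, 78
Δ³: 12, 12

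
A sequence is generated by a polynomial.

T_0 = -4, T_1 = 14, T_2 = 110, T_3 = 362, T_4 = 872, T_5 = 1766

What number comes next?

3194

First differences: 18, 96, 252, 510, 894
Second differences: 78, 156, 258, 384
Third differences: 78, 102, 126
Fourth differences: 24, 24
Fourth differences constant at 24.
126 + 24 = 150;  384 + 150 = 534;  894 + 534 = 1428;  1766 + 1428 = 3194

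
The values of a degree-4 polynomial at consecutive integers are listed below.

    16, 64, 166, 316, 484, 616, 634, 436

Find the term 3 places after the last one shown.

-2834

First differences: 48, 102, 150, 168, 132, 18, -198
Second differences: 54, 48, 18, -36, -114, -216
Third differences: -6, -30, -54, -78, -102
Fourth differences: -24, -24, -24, -24
The fourth differences are constant (-24).
-102 − 24 = -126;  -216 − 126 = -342;  -198 − 342 = -540;  436 − 540 = -104
-126 − 24 = -150;  -342 − 150 = -492;  -540 − 492 = -1032;  -104 − 1032 = -1136
-150 − 24 = -174;  -492 − 174 = -666;  -1032 − 666 = -1698;  -1136 − 1698 = -2834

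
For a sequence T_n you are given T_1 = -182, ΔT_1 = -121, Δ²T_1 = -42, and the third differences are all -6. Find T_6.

Build the table forward from the leading diagonal:
D3: -6, -6, -6, -6, -6, -6
D2: -42, -48, -54, -60, -66, -72
D1: -121, -163, -211, -265, -325, -391
T: -182, -303, -466, -677, -942, -1267

-1267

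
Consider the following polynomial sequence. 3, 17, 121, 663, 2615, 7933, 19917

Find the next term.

43571

Δ: 14, 104, 542, 1952, 5318, 11984
Δ²: 90, 438, 1410, 3366, 6666
Δ³: 348, 972, 1956, 3300
Δ⁴: 624, 984, 1344
Δ⁵: 360, 360
The fifth differences are constant (360).
1344 + 360 = 1704;  3300 + 1704 = 5004;  6666 + 5004 = 11670;  11984 + 11670 = 23654;  19917 + 23654 = 43571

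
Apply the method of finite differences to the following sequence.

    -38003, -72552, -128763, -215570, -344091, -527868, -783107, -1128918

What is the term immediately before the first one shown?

-18126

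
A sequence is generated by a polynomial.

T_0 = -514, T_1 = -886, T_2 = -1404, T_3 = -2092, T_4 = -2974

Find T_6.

D1: -372  -518  -688  -882
D2: -146  -170  -194
D3: -24  -24
Constant third difference = -24, so extend:
-194 − 24 = -218;  -882 − 218 = -1100;  -2974 − 1100 = -4074
-218 − 24 = -242;  -1100 − 242 = -1342;  -4074 − 1342 = -5416

-5416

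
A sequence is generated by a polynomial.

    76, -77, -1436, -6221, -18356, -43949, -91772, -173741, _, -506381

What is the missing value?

Using the first 8 terms:
-153  -1359  -4785  -12135  -25593  -47823  -81969
-1206  -3426  -7350  -13458  -22230  -34146
-2220  -3924  -6108  -8772  -11916
-1704  -2184  -2664  -3144
-480  -480  -480
Constant fifth difference = -480.
Extend forward: -3144 − 480 = -3624;  -11916 − 3624 = -15540;  -34146 − 15540 = -49686;  -81969 − 49686 = -131655;  -173741 − 131655 = -305396

-305396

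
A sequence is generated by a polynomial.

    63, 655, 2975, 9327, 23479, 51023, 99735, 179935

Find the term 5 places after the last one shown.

D1: 592, 2320, 6352, 14152, 27544, 48712, 80200
D2: 1728, 4032, 7800, 13392, 21168, 31488
D3: 2304, 3768, 5592, 7776, 10320
D4: 1464, 1824, 2184, 2544
D5: 360, 360, 360
The fifth differences are constant (360).
2544 + 360 = 2904;  10320 + 2904 = 13224;  31488 + 13224 = 44712;  80200 + 44712 = 124912;  179935 + 124912 = 304847
2904 + 360 = 3264;  13224 + 3264 = 16488;  44712 + 16488 = 61200;  124912 + 61200 = 186112;  304847 + 186112 = 490959
3264 + 360 = 3624;  16488 + 3624 = 20112;  61200 + 20112 = 81312;  186112 + 81312 = 267424;  490959 + 267424 = 758383
3624 + 360 = 3984;  20112 + 3984 = 24096;  81312 + 24096 = 105408;  267424 + 105408 = 372832;  758383 + 372832 = 1131215
3984 + 360 = 4344;  24096 + 4344 = 28440;  105408 + 28440 = 133848;  372832 + 133848 = 506680;  1131215 + 506680 = 1637895

1637895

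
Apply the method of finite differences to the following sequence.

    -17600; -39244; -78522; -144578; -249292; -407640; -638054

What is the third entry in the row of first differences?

-66056

Δ: -21644, -39278, -66056, -104714, -158348, -230414
Δ²: -17634, -26778, -38658, -53634, -72066
Δ³: -9144, -11880, -14976, -18432
Δ⁴: -2736, -3096, -3456
Δ⁵: -360, -360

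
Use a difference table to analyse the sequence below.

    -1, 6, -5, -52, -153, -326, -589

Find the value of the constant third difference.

-18

Δ: 7, -11, -47, -101, -173, -263
Δ²: -18, -36, -54, -72, -90
Δ³: -18, -18, -18, -18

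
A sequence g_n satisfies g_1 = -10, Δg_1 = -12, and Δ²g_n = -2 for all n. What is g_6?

-90

Build the table forward from the leading diagonal:
Δ²: -2  -2  -2  -2  -2  -2
Δ: -12  -14  -16  -18  -20  -22
g: -10  -22  -36  -52  -70  -90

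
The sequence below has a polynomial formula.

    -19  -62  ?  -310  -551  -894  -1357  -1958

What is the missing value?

-153

Using the last 5 terms:
First differences: -241, -343, -463, -601
Second differences: -102, -120, -138
Third differences: -18, -18
Constant third difference = -18.
Extend backward: -102 + 18 = -84;  -241 + 84 = -157;  -310 + 157 = -153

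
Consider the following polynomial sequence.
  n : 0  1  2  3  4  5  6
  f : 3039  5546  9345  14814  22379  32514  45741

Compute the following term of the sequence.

First differences: 2507, 3799, 5469, 7565, 10135, 13227
Second differences: 1292, 1670, 2096, 2570, 3092
Third differences: 378, 426, 474, 522
Fourth differences: 48, 48, 48
The fourth differences are constant (48).
522 + 48 = 570;  3092 + 570 = 3662;  13227 + 3662 = 16889;  45741 + 16889 = 62630

62630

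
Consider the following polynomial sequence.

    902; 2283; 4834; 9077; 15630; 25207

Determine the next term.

1381  2551  4243  6553  9577
1170  1692  2310  3024
522  618  714
96  96
Constant fourth difference = 96, so extend:
714 + 96 = 810;  3024 + 810 = 3834;  9577 + 3834 = 13411;  25207 + 13411 = 38618

38618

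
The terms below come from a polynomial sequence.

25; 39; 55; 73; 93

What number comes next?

115

Δ: 14  16  18  20
Δ²: 2  2  2
Second differences constant at 2.
20 + 2 = 22;  93 + 22 = 115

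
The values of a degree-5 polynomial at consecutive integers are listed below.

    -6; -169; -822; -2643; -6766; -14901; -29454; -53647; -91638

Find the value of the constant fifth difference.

-120

Δ: -163, -653, -1821, -4123, -8135, -14553, -24193, -37991
Δ²: -490, -1168, -2302, -4012, -6418, -9640, -13798
Δ³: -678, -1134, -1710, -2406, -3222, -4158
Δ⁴: -456, -576, -696, -816, -936
Δ⁵: -120, -120, -120, -120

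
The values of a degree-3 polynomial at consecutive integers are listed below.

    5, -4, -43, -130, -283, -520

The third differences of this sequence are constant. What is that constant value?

-18

First differences: -9, -39, -87, -153, -237
Second differences: -30, -48, -66, -84
Third differences: -18, -18, -18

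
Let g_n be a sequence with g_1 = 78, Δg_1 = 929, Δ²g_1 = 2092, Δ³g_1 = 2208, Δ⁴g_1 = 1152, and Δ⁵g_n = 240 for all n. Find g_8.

173153

Build the table forward from the leading diagonal:
Δ⁵: 240, 240, 240, 240, 240, 240, 240, 240
Δ⁴: 1152, 1392, 1632, 1872, 2112, 2352, 2592, 2832
Δ³: 2208, 3360, 4752, 6384, 8256, 10368, 12720, 15312
Δ²: 2092, 4300, 7660, 12412, 18796, 27052, 37420, 50140
Δ: 929, 3021, 7321, 14981, 27393, 46189, 73241, 110661
g: 78, 1007, 4028, 11349, 26330, 53723, 99912, 173153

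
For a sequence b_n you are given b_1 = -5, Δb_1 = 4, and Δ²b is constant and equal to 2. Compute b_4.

Build the table forward from the leading diagonal:
Δ²: 2, 2, 2, 2
Δ: 4, 6, 8, 10
b: -5, -1, 5, 13

13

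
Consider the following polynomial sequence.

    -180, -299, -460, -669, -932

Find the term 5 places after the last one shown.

-3267

D1: -119, -161, -209, -263
D2: -42, -48, -54
D3: -6, -6
Third differences constant at -6.
-54 − 6 = -60;  -263 − 60 = -323;  -932 − 323 = -1255
-60 − 6 = -66;  -323 − 66 = -389;  -1255 − 389 = -1644
-66 − 6 = -72;  -389 − 72 = -461;  -1644 − 461 = -2105
-72 − 6 = -78;  -461 − 78 = -539;  -2105 − 539 = -2644
-78 − 6 = -84;  -539 − 84 = -623;  -2644 − 623 = -3267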